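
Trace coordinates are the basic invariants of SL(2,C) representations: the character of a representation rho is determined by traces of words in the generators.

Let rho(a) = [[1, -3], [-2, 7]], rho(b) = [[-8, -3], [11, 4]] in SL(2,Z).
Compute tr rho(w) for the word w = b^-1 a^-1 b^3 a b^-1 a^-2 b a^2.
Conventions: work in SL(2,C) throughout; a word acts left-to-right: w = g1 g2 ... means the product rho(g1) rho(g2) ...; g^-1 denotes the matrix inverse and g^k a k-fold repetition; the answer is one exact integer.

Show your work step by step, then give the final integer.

rho(b^-1) = [[4, 3], [-11, -8]]
... * rho(a^-1) = [[7, 3], [2, 1]]  ->  [[34, 15], [-93, -41]]
... * rho(b) = [[-8, -3], [11, 4]]  ->  [[-107, -42], [293, 115]]
... * rho(b) = [[-8, -3], [11, 4]]  ->  [[394, 153], [-1079, -419]]
... * rho(b) = [[-8, -3], [11, 4]]  ->  [[-1469, -570], [4023, 1561]]
... * rho(a) = [[1, -3], [-2, 7]]  ->  [[-329, 417], [901, -1142]]
... * rho(b^-1) = [[4, 3], [-11, -8]]  ->  [[-5903, -4323], [16166, 11839]]
... * rho(a^-1) = [[7, 3], [2, 1]]  ->  [[-49967, -22032], [136840, 60337]]
... * rho(a^-1) = [[7, 3], [2, 1]]  ->  [[-393833, -171933], [1078554, 470857]]
... * rho(b) = [[-8, -3], [11, 4]]  ->  [[1259401, 493767], [-3449005, -1352234]]
... * rho(a) = [[1, -3], [-2, 7]]  ->  [[271867, -321834], [-744537, 881377]]
... * rho(a) = [[1, -3], [-2, 7]]  ->  [[915535, -3068439], [-2507291, 8403250]]
tr = 915535 + 8403250 = 9318785

9318785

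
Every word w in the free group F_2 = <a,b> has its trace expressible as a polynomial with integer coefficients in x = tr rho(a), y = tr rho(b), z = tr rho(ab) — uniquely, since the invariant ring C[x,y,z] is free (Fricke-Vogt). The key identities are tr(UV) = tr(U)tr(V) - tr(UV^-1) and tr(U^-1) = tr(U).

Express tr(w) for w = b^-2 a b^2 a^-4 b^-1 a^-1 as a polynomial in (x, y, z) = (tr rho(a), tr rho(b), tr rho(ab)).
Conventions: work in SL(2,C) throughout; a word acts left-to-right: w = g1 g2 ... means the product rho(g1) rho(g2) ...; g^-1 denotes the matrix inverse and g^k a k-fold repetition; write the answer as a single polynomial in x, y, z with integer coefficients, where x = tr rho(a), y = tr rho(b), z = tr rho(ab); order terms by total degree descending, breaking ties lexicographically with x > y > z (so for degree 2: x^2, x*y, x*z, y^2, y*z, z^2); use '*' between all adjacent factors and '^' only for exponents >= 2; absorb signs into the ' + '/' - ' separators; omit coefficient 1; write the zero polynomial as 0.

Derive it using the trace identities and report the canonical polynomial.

apply: trace(b^2) = trace(b) * trace(b) - trace(1) = y^2 - 2
trace(b^2 a) = trace(b) * trace(a b) - trace(a) = y*z - x
use: trace(a^-1 b^2) = trace(b^2) * trace(a) - trace(b^2 a) = x*y^2 - y*z - x
use: trace(b^2 a^-2) = trace(a^-1 b^2) * trace(a) - trace(a^-1 b^2 a) = x^2*y^2 - x*y*z - x^2 - y^2 + 2
trace(b a b^2) = trace(b) * trace(b a b) - trace(b a) = y^2*z - x*y - z
use: trace(a b a b) = trace(a b) * trace(a b) - trace(1) = z^2 - 2
trace(a b a) = trace(a) * trace(b a) - trace(b) = x*z - y
trace(b a b^2 a) = trace(b) * trace(a b a b) - trace(a b a) = y*z^2 - x*z - y
trace(b a b^2 a^-1) = trace(b a b^2) * trace(a) - trace(b a b^2 a) = x*y^2*z - x^2*y - y*z^2 + y
trace(b a b^2 a^-2) = trace(b a b^2 a^-1) * trace(a) - trace(b a b^2) = x^2*y^2*z - x^3*y - x*y*z^2 - y^2*z + 2*x*y + z
trace(a b^2 a^-3 b) = trace(b a b^2 a^-2) * trace(a) - trace(b a b^2 a^-1) = x^3*y^2*z - x^4*y - x^2*y*z^2 - 2*x*y^2*z + 3*x^2*y + y*z^2 + x*z - y
apply: trace(a^-1 b^-1 a b^2 a^-2) = trace(a b^2 a^-3) * trace(b) - trace(a b^2 a^-3 b) = -x^3*y^2*z + x^4*y + x^2*y^3 + x^2*y*z^2 + x*y^2*z - 4*x^2*y - y^3 - y*z^2 - x*z + 3*y
trace(a^2) = trace(a) * trace(a) - trace(1) = x^2 - 2
trace(a b^2 a) = trace(b) * trace(a^2 b) - trace(a^2) = x*y*z - x^2 - y^2 + 2
trace(b^-1 a b^2 a) = trace(a b^2 a) * trace(b) - trace(a b^2 a b) = x*y^2*z - x^2*y - y^3 - y*z^2 + x*z + 3*y
use: trace(a^-1 b^-1 a b^2) = trace(b^-1 a b^2) * trace(a) - trace(b^-1 a b^2 a) = -x*y^2*z + x^2*y + y^3 + y*z^2 - 3*y
apply: trace(a^-1 b^-1 a b^2 a^-1) = trace(a^-1 b^-1 a b^2) * trace(a) - trace(a^-1 b^-1 a b^2 a) = -x^2*y^2*z + x^3*y + x*y^3 + x*y*z^2 - 3*x*y - z
use: trace(a^-4 b^-1 a b^2) = trace(a^-1 b^-1 a b^2 a^-2) * trace(a) - trace(a^-1 b^-1 a b^2 a^-1) = -x^4*y^2*z + x^5*y + x^3*y^3 + x^3*y*z^2 + 2*x^2*y^2*z - 5*x^3*y - 2*x*y^3 - 2*x*y*z^2 - x^2*z + 6*x*y + z
trace(b^-1 a b^2 a^-5) = trace(a^-4 b^-1 a b^2) * trace(a) - trace(a^-4 b^-1 a b^2 a) = -x^5*y^2*z + x^6*y + x^4*y^3 + x^4*y*z^2 + 3*x^3*y^2*z - 6*x^4*y - 3*x^2*y^3 - 3*x^2*y*z^2 - x^3*z - x*y^2*z + 10*x^2*y + y^3 + y*z^2 + 2*x*z - 3*y
apply: trace(a^-2 b^2 a^-1) = trace(a^-1 b^2 a^-1) * trace(a) - trace(a^-1 b^2) = x^3*y^2 - x^2*y*z - x^3 - 2*x*y^2 + y*z + 3*x
trace(b^2 a^-4) = trace(a^-2 b^2 a^-1) * trace(a) - trace(a^-2 b^2) = x^4*y^2 - x^3*y*z - x^4 - 3*x^2*y^2 + 2*x*y*z + 4*x^2 + y^2 - 2
trace(a^-1 b^-2 a b^2 a^-4) = trace(b^-1 a b^2 a^-5) * trace(b) - trace(b^-1 a b^2 a^-5 b) = -x^5*y^3*z + x^6*y^2 + x^4*y^4 + x^4*y^2*z^2 + 3*x^3*y^3*z - 7*x^4*y^2 - 3*x^2*y^4 - 3*x^2*y^2*z^2 - x*y^3*z + x^4 + 13*x^2*y^2 + y^4 + y^2*z^2 - 4*x^2 - 4*y^2 + 2
trace(b^3) = trace(b) * trace(b^2) - trace(b) = y^3 - 3*y
apply: trace(b a^2 b^2) = trace(a) * trace(b^3 a) - trace(b^3) = x*y^2*z - x^2*y - y^3 - x*z + 3*y
trace(a b a^2 b) = trace(a) * trace(b a b a) - trace(b a b) = x*z^2 - y*z - x
use: trace(a b a^2) = trace(a) * trace(a b a) - trace(a b) = x^2*z - x*y - z
apply: trace(b a^2 b^2 a) = trace(b) * trace(a b a^2 b) - trace(a b a^2) = x*y*z^2 - x^2*z - y^2*z + z
use: trace(a b^2 a^-1 b a) = trace(b a^2 b^2) * trace(a) - trace(b a^2 b^2 a) = x^2*y^2*z - x^3*y - x*y^3 - x*y*z^2 + y^2*z + 3*x*y - z
apply: trace(b a b a b^2) = trace(b) * trace(a b a b^2) - trace(a b a b) = y^2*z^2 - x*y*z - y^2 - z^2 + 2
trace(a b a b a b) = trace(a b a b) * trace(a b) - trace(b a) = z^3 - 3*z
trace(b a b a b^2 a) = trace(b) * trace(a b a b a b) - trace(a b a b a) = y*z^3 - x*z^2 - 2*y*z + x
trace(a b^2 a^-1 b a b) = trace(b a b a b^2) * trace(a) - trace(b a b a b^2 a) = x*y^2*z^2 - x^2*y*z - y*z^3 - x*y^2 + 2*y*z + x
trace(a b^2 a^-1 b a b^-1) = trace(a b^2 a^-1 b a) * trace(b) - trace(a b^2 a^-1 b a b) = x^2*y^3*z - x^3*y^2 - x*y^4 - 2*x*y^2*z^2 + x^2*y*z + y^3*z + y*z^3 + 4*x*y^2 - 3*y*z - x
use: trace(b^-2 a b^2 a^-1 b a) = trace(a b^2 a^-1 b a b^-1) * trace(b) - trace(a b^2 a^-1 b a) = x^2*y^4*z - x^3*y^3 - x*y^5 - 2*x*y^3*z^2 + y^4*z + y^2*z^3 + x^3*y + 5*x*y^3 + x*y*z^2 - 4*y^2*z - 4*x*y + z
use: trace(b a^-1 b^-2 a b^2 a^-1) = trace(b^-2 a b^2 a^-1 b) * trace(a) - trace(b^-2 a b^2 a^-1 b a) = -x^2*y^4*z + x^3*y^3 + x*y^5 + 2*x*y^3*z^2 - x^2*y^2*z - y^4*z - y^2*z^3 - 4*x*y^3 + 4*y^2*z + x*y - z
trace(b a b^3) = trace(b) * trace(b a b^2) - trace(b a b) = y^3*z - x*y^2 - 2*y*z + x
trace(a b^3 a^-1 b) = trace(b a b^3) * trace(a) - trace(b a b^3 a) = x*y^3*z - x^2*y^2 - y^2*z^2 - x*y*z + x^2 + y^2 + z^2 - 2
apply: trace(b^-1 a b^3 a^-1) = trace(a b^3 a^-1) * trace(b) - trace(a b^3 a^-1 b) = -x*y^3*z + x^2*y^2 + y^4 + y^2*z^2 + x*y*z - x^2 - 4*y^2 - z^2 + 2
trace(b a^-1 b^-2 a b^2) = trace(b^-1 a b^3 a^-1) * trace(b) - trace(b^-1 a b^3 a^-1 b) = -x*y^4*z + x^2*y^3 + y^5 + y^3*z^2 + x*y^2*z - x^2*y - 5*y^3 - y*z^2 + 5*y
apply: trace(a^-2 b a^-1 b^-2 a b^2) = trace(b a^-1 b^-2 a b^2 a^-1) * trace(a) - trace(b a^-1 b^-2 a b^2) = -x^3*y^4*z + x^4*y^3 + x^2*y^5 + 2*x^2*y^3*z^2 - x^3*y^2*z - x*y^2*z^3 - 5*x^2*y^3 - y^5 - y^3*z^2 + 3*x*y^2*z + 2*x^2*y + 5*y^3 + y*z^2 - x*z - 5*y
use: trace(a^-2 b a^-1 b^-2 a b^2 a^-1) = trace(a^-2 b a^-1 b^-2 a b^2) * trace(a) - trace(a^-2 b a^-1 b^-2 a b^2 a) = -x^4*y^4*z + x^5*y^3 + x^3*y^5 + 2*x^3*y^3*z^2 - x^4*y^2*z + x^2*y^4*z - x^2*y^2*z^3 - 6*x^3*y^3 - 2*x*y^5 - 3*x*y^3*z^2 + 4*x^2*y^2*z + y^4*z + y^2*z^3 + 2*x^3*y + 9*x*y^3 + x*y*z^2 - x^2*z - 4*y^2*z - 6*x*y + z
use: trace(a^-1 b^-2 a b^2 a^-4 b) = trace(a^-2 b a^-1 b^-2 a b^2 a^-1) * trace(a) - trace(a^-2 b a^-1 b^-2 a b^2) = -x^5*y^4*z + x^6*y^3 + x^4*y^5 + 2*x^4*y^3*z^2 - x^5*y^2*z + 2*x^3*y^4*z - x^3*y^2*z^3 - 7*x^4*y^3 - 3*x^2*y^5 - 5*x^2*y^3*z^2 + 5*x^3*y^2*z + x*y^4*z + 2*x*y^2*z^3 + 2*x^4*y + 14*x^2*y^3 + x^2*y*z^2 + y^5 + y^3*z^2 - x^3*z - 7*x*y^2*z - 8*x^2*y - 5*y^3 - y*z^2 + 2*x*z + 5*y
trace(b^-2 a b^2 a^-4 b^-1 a^-1) = trace(a^-1 b^-2 a b^2 a^-4) * trace(b) - trace(a^-1 b^-2 a b^2 a^-4 b) = -x^4*y^3*z^2 + x^5*y^2*z + x^3*y^4*z + x^3*y^2*z^3 + 2*x^2*y^3*z^2 - 5*x^3*y^2*z - 2*x*y^4*z - 2*x*y^2*z^3 - x^4*y - x^2*y^3 - x^2*y*z^2 + x^3*z + 7*x*y^2*z + 4*x^2*y + y^3 + y*z^2 - 2*x*z - 3*y

-x^4*y^3*z^2 + x^5*y^2*z + x^3*y^4*z + x^3*y^2*z^3 + 2*x^2*y^3*z^2 - 5*x^3*y^2*z - 2*x*y^4*z - 2*x*y^2*z^3 - x^4*y - x^2*y^3 - x^2*y*z^2 + x^3*z + 7*x*y^2*z + 4*x^2*y + y^3 + y*z^2 - 2*x*z - 3*y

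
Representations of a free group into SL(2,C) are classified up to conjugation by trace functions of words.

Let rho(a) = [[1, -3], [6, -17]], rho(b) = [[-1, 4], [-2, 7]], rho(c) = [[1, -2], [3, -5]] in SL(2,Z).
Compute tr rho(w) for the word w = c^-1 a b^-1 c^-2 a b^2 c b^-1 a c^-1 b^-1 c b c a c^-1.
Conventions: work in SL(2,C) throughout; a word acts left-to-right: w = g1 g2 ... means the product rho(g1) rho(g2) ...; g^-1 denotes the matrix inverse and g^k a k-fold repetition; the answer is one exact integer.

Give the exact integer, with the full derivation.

rho(c^-1) = [[-5, 2], [-3, 1]]
... * rho(a) = [[1, -3], [6, -17]]  ->  [[7, -19], [3, -8]]
... * rho(b^-1) = [[7, -4], [2, -1]]  ->  [[11, -9], [5, -4]]
... * rho(c^-1) = [[-5, 2], [-3, 1]]  ->  [[-28, 13], [-13, 6]]
... * rho(c^-1) = [[-5, 2], [-3, 1]]  ->  [[101, -43], [47, -20]]
... * rho(a) = [[1, -3], [6, -17]]  ->  [[-157, 428], [-73, 199]]
... * rho(b) = [[-1, 4], [-2, 7]]  ->  [[-699, 2368], [-325, 1101]]
... * rho(b) = [[-1, 4], [-2, 7]]  ->  [[-4037, 13780], [-1877, 6407]]
... * rho(c) = [[1, -2], [3, -5]]  ->  [[37303, -60826], [17344, -28281]]
... * rho(b^-1) = [[7, -4], [2, -1]]  ->  [[139469, -88386], [64846, -41095]]
... * rho(a) = [[1, -3], [6, -17]]  ->  [[-390847, 1084155], [-181724, 504077]]
... * rho(c^-1) = [[-5, 2], [-3, 1]]  ->  [[-1298230, 302461], [-603611, 140629]]
... * rho(b^-1) = [[7, -4], [2, -1]]  ->  [[-8482688, 4890459], [-3944019, 2273815]]
... * rho(c) = [[1, -2], [3, -5]]  ->  [[6188689, -7486919], [2877426, -3481037]]
... * rho(b) = [[-1, 4], [-2, 7]]  ->  [[8785149, -27653677], [4084648, -12857555]]
... * rho(c) = [[1, -2], [3, -5]]  ->  [[-74175882, 120698087], [-34488017, 56118479]]
... * rho(a) = [[1, -3], [6, -17]]  ->  [[650012640, -1829339833], [302222857, -850550092]]
... * rho(c^-1) = [[-5, 2], [-3, 1]]  ->  [[2237956299, -529314553], [1040535991, -246104378]]
tr = 2237956299 + -246104378 = 1991851921

1991851921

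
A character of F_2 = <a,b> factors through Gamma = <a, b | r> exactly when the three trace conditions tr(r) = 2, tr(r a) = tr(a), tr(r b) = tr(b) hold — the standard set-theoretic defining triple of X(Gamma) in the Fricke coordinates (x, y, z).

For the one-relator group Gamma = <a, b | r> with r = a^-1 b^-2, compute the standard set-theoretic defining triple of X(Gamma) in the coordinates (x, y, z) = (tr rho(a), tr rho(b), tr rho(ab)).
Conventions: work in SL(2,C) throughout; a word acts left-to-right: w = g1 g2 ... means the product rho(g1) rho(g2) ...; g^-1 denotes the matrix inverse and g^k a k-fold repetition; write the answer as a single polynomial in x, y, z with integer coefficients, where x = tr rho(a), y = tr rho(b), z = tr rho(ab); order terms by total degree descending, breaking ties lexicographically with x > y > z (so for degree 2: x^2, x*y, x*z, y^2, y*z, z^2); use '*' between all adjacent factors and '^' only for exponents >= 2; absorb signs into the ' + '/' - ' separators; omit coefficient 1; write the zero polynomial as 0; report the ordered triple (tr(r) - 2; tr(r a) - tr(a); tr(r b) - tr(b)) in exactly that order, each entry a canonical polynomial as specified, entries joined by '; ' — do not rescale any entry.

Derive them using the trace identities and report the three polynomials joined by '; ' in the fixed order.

next, tr(a^-1) = tr(a) = x
tr(a^-1 b) = tr(b) * tr(a) - tr(b a)   [inverse elimination on a] = x*y - z
tr(a^-1 b^-1) = tr(a^-1) * tr(b) - tr(a^-1 b)   [inverse elimination on b] = z
and tr(a^-1 b^-2) = tr(a^-1 b^-1) * tr(b) - tr(a^-1)   [inverse elimination on b] = y*z - x
tr(b^-2) = tr(b^-1) * tr(b) - tr(1)   [inverse elimination on b] = y^2 - 2
assemble the triple (tr(r) - 2; tr(r a) - x; tr(r b) - y)

y*z - x - 2; y^2 - x - 2; -y + z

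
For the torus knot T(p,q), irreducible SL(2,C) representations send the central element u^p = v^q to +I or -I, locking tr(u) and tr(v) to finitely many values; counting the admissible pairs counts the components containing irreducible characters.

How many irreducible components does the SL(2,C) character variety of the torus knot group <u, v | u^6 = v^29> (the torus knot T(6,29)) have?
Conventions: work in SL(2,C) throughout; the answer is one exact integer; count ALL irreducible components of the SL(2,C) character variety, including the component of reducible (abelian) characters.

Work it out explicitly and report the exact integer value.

In the torus knot group T(6,29), u^6 = v^29 is central, so an irreducible representation sends it to +I or -I (Schur).
This locks tr(u) to 2*cos(pi*alpha/6), alpha in 1..5, and tr(v) to 2*cos(pi*beta/29), beta in 1..28, on each component of irreducible characters.
Consistency of u^6 = (-1)^alpha I with v^29 = (-1)^beta I forces alpha = beta (mod 2).
count pairs: odd alpha (3 choices) x odd beta (14), plus even alpha (2) x even beta (14): 3*14 + 2*14 = 70.
That is 70 components of irreducible characters, and with the reducible (abelian) component the total is 71.

71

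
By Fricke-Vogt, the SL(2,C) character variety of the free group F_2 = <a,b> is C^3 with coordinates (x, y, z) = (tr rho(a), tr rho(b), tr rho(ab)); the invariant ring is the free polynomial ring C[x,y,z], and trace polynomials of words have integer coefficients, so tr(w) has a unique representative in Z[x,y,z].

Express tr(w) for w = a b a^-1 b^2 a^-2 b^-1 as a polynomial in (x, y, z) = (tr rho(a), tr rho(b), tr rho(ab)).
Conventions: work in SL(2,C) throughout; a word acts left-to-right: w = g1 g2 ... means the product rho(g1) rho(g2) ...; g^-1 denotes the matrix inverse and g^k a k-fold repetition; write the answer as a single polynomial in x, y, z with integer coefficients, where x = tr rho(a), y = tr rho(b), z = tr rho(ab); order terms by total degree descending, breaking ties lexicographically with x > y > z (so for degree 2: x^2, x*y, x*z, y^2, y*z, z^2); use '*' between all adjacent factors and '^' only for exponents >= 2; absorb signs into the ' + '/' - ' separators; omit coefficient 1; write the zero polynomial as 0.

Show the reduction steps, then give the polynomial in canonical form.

trace(b^2) = trace(b) * trace(b) - trace(1) = y^2 - 2
and trace(b^3) = trace(b) * trace(b^2) - trace(b) = y^3 - 3*y
and trace(a b^2) = trace(b) * trace(a b) - trace(a) = y*z - x
next, trace(b^2 a b) = trace(b) * trace(a b^2) - trace(a b) = y^2*z - x*y - z
and trace(b a b^3) = trace(b) * trace(b^2 a b) - trace(b^2 a) = y^3*z - x*y^2 - 2*y*z + x
trace(a b a b) = trace(a b) * trace(a b) - trace(1) = z^2 - 2
and trace(a b a) = trace(a) * trace(b a) - trace(b) = x*z - y
trace(b a b a b) = trace(b) * trace(a b a b) - trace(a b a) = y*z^2 - x*z - y
next, trace(b a b^3 a) = trace(b) * trace(b a b a b) - trace(b a b a) = y^2*z^2 - x*y*z - y^2 - z^2 + 2
trace(a b^3 a^-1 b) = trace(b a b^3) * trace(a) - trace(b a b^3 a) = x*y^3*z - x^2*y^2 - y^2*z^2 - x*y*z + x^2 + y^2 + z^2 - 2
and trace(b^-1 a b^3 a^-1) = trace(a b^3 a^-1) * trace(b) - trace(a b^3 a^-1 b) = -x*y^3*z + x^2*y^2 + y^4 + y^2*z^2 + x*y*z - x^2 - 4*y^2 - z^2 + 2
and trace(b^2 a^-2 b^-1 a b) = trace(b^-1 a b^3 a^-1) * trace(a) - trace(b^-1 a b^3) = -x^2*y^3*z + x^3*y^2 + x*y^4 + x*y^2*z^2 + x^2*y*z - x^3 - 4*x*y^2 - x*z^2 - y*z + 3*x
trace(a b a b^2 a) = trace(a) * trace(b a b^2 a) - trace(b a b^2) = x*y*z^2 - x^2*z - y^2*z + z
and trace(a b a b a b) = trace(a b a b) * trace(a b) - trace(b a) = z^3 - 3*z
trace(a b a b a) = trace(a) * trace(b a b a) - trace(b a b) = x*z^2 - y*z - x
trace(a b a b^2 a b) = trace(b) * trace(a b a b a b) - trace(a b a b a) = y*z^3 - x*z^2 - 2*y*z + x
trace(b^-1 a b a b^2 a) = trace(a b a b^2 a) * trace(b) - trace(a b a b^2 a b) = x*y^2*z^2 - x^2*y*z - y^3*z - y*z^3 + x*z^2 + 3*y*z - x
trace(b^-1 a b a b^2 a^-1) = trace(b^-1 a b a b^2) * trace(a) - trace(b^-1 a b a b^2 a) = -x*y^2*z^2 + x^2*y*z + y^3*z + y*z^3 - 3*y*z - x
trace(b^2 a^-2 b^-1 a b a) = trace(b^-1 a b a b^2 a^-1) * trace(a) - trace(b^-1 a b a b^2) = -x^2*y^2*z^2 + x^3*y*z + x*y^3*z + x*y*z^3 - 3*x*y*z - x^2 - z^2 + 2
and trace(a b a^-1 b^2 a^-2 b^-1) = trace(b^2 a^-2 b^-1 a b) * trace(a) - trace(b^2 a^-2 b^-1 a b a) = -x^3*y^3*z + x^4*y^2 + x^2*y^4 + 2*x^2*y^2*z^2 - x*y^3*z - x*y*z^3 - x^4 - 4*x^2*y^2 - x^2*z^2 + 2*x*y*z + 4*x^2 + z^2 - 2

-x^3*y^3*z + x^4*y^2 + x^2*y^4 + 2*x^2*y^2*z^2 - x*y^3*z - x*y*z^3 - x^4 - 4*x^2*y^2 - x^2*z^2 + 2*x*y*z + 4*x^2 + z^2 - 2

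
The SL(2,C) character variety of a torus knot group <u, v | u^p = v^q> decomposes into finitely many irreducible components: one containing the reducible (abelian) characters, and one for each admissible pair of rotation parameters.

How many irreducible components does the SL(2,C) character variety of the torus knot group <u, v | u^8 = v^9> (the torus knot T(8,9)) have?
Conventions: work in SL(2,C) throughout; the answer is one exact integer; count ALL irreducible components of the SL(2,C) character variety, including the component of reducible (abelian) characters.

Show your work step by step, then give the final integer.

Gamma = < u, v | u^8 = v^9 > (torus knot T(8,9)); the central element u^8 = v^9 acts as +I or -I in any irreducible SL(2,C) representation.
This locks tr(u) to 2*cos(pi*alpha/8), alpha in 1..7, and tr(v) to 2*cos(pi*beta/9), beta in 1..8, on each component of irreducible characters.
The two central values (-1)^alpha I and (-1)^beta I must be the same matrix, so alpha and beta share a parity.
Counting: 4 odd alphas x 4 odd betas + 3 even alphas x 4 even betas = 16 + 12 = 28.
That is 28 components of irreducible characters, and with the reducible (abelian) component the total is 29.

29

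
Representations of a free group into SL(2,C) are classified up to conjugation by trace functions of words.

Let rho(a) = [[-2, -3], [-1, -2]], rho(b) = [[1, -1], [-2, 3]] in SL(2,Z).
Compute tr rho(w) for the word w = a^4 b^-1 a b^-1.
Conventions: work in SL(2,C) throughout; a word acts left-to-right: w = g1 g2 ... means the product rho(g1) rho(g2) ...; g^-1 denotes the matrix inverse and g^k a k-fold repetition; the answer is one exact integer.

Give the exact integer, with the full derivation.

-11648

rho(a) = [[-2, -3], [-1, -2]]
... * rho(a) = [[-2, -3], [-1, -2]]  ->  [[7, 12], [4, 7]]
... * rho(a) = [[-2, -3], [-1, -2]]  ->  [[-26, -45], [-15, -26]]
... * rho(a) = [[-2, -3], [-1, -2]]  ->  [[97, 168], [56, 97]]
... * rho(b^-1) = [[3, 1], [2, 1]]  ->  [[627, 265], [362, 153]]
... * rho(a) = [[-2, -3], [-1, -2]]  ->  [[-1519, -2411], [-877, -1392]]
... * rho(b^-1) = [[3, 1], [2, 1]]  ->  [[-9379, -3930], [-5415, -2269]]
tr = -9379 + -2269 = -11648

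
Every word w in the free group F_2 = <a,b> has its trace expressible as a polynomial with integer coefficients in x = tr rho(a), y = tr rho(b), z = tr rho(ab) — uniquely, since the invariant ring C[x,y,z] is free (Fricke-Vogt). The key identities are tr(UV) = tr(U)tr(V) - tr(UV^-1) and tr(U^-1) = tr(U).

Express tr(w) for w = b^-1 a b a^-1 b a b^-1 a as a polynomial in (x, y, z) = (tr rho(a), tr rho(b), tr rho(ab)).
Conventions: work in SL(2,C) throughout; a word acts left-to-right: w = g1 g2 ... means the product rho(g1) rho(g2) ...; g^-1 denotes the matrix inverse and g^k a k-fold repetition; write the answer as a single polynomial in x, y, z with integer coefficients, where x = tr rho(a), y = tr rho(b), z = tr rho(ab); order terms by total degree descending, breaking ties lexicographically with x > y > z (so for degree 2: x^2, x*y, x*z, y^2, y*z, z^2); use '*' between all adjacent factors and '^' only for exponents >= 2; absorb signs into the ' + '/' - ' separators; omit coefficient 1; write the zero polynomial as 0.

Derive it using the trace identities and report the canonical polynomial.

x^3*y^3*z - x^4*y^2 - x^2*y^4 - 3*x^2*y^2*z^2 + 2*x^3*y*z + 2*x*y^3*z + 3*x*y*z^3 + 4*x^2*y^2 - x^2*z^2 - y^2*z^2 - z^4 - 8*x*y*z + x^2 + 4*z^2 - 2

trace(a b a) = trace(a)*trace(b a) - trace(b)   [square of a] = x*z - y
trace(a^3 b) = trace(a)*trace(a b a) - trace(a b)   [square of a] = x^2*z - x*y - z
trace(a^2) = trace(a)*trace(a) - trace(1)   [square of a] = x^2 - 2
trace(a^3) = trace(a)*trace(a^2) - trace(a)   [square of a] = x^3 - 3*x
trace(a^2 b^2 a) = trace(b)*trace(a^3 b) - trace(a^3)   [square of b] = x^2*y*z - x^3 - x*y^2 - y*z + 3*x
trace(b a b a) = trace(a b)*trace(a b) - trace(1)   [split at a repeated a] = z^2 - 2
trace(b a b) = trace(b)*trace(a b) - trace(a)   [square of b] = y*z - x
trace(a b a^2 b) = trace(a)*trace(b a b a) - trace(b a b)   [square of a] = x*z^2 - y*z - x
trace(a^2 b^2 a b) = trace(b)*trace(a b a^2 b) - trace(a b a^2)   [square of b] = x*y*z^2 - x^2*z - y^2*z + z
trace(a b^2 a b^-1 a) = trace(a^2 b^2 a)*trace(b) - trace(a^2 b^2 a b)   [inverse elimination on b] = x^2*y^2*z - x^3*y - x*y^3 - x*y*z^2 + x^2*z + 3*x*y - z
trace(b a b^2 a) = trace(b)*trace(a b a b) - trace(a b a)   [square of b] = y*z^2 - x*z - y
trace(b a b^2) = trace(b)*trace(a b^2) - trace(a b)   [square of b] = y^2*z - x*y - z
trace(a b a b^2 a) = trace(a)*trace(b a b^2 a) - trace(b a b^2)   [square of a] = x*y*z^2 - x^2*z - y^2*z + z
trace(a b a b a b) = trace(a b)*trace(a b a b) - trace(a^-1 b^-1)   [split at a repeated a] = z^3 - 3*z
trace(a b a b^2 a b) = trace(b)*trace(a b a b a b) - trace(a b a b a)   [square of b] = y*z^3 - x*z^2 - 2*y*z + x
trace(a b^2 a b^-1 a b) = trace(a b a b^2 a)*trace(b) - trace(a b a b^2 a b)   [inverse elimination on b] = x*y^2*z^2 - x^2*y*z - y^3*z - y*z^3 + x*z^2 + 3*y*z - x
trace(b a b^-1 a b^-1 a b) = trace(a b^2 a b^-1 a)*trace(b) - trace(a b^2 a b^-1 a b)   [inverse elimination on b] = x^2*y^3*z - x^3*y^2 - x*y^4 - 2*x*y^2*z^2 + 2*x^2*y*z + y^3*z + y*z^3 + 3*x*y^2 - x*z^2 - 4*y*z + x
trace(a^2 b a b a) = trace(a)*trace(a b a b a) - trace(a b a b)   [square of a] = x^2*z^2 - x*y*z - x^2 - z^2 + 2
trace(a^2 b a b a b) = trace(a)*trace(b a b a b a) - trace(b a b a b)   [square of a] = x*z^3 - y*z^2 - 2*x*z + y
trace(a b a b a b^-1 a) = trace(a^2 b a b a)*trace(b) - trace(a^2 b a b a b)   [inverse elimination on b] = x^2*y*z^2 - x*y^2*z - x*z^3 - x^2*y + 2*x*z + y
trace(a b a b a b a b) = trace(a b a b a b)*trace(a b) - trace(b a b a)   [split at a repeated a] = z^4 - 4*z^2 + 2
trace(a b a b a b^-1 a b) = trace(a b a b a b a)*trace(b) - trace(a b a b a b a b)   [inverse elimination on b] = x*y*z^3 - y^2*z^2 - z^4 - 2*x*y*z + y^2 + 4*z^2 - 2
trace(b a b^-1 a b^-1 a b a) = trace(a b a b a b^-1 a)*trace(b) - trace(a b a b a b^-1 a b)   [inverse elimination on b] = x^2*y^2*z^2 - x*y^3*z - 2*x*y*z^3 - x^2*y^2 + y^2*z^2 + z^4 + 4*x*y*z - 4*z^2 + 2
trace(b^-1 a b a^-1 b a b^-1 a) = trace(b a b^-1 a b^-1 a b)*trace(a) - trace(b a b^-1 a b^-1 a b a)   [inverse elimination on a] = x^3*y^3*z - x^4*y^2 - x^2*y^4 - 3*x^2*y^2*z^2 + 2*x^3*y*z + 2*x*y^3*z + 3*x*y*z^3 + 4*x^2*y^2 - x^2*z^2 - y^2*z^2 - z^4 - 8*x*y*z + x^2 + 4*z^2 - 2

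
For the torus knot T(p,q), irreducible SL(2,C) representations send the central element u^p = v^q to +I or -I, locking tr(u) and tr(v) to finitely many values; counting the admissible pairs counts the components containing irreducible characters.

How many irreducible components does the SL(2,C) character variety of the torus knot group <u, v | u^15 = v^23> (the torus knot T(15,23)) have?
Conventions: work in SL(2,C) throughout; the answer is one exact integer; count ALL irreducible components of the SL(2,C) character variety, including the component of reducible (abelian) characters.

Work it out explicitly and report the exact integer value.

Gamma = < u, v | u^15 = v^23 > (torus knot T(15,23)); the central element u^15 = v^23 acts as +I or -I in any irreducible SL(2,C) representation.
So on each irreducible component the traces are pinned: tr(u) = 2*cos(pi*alpha/15) with 1 <= alpha <= 14, tr(v) = 2*cos(pi*beta/23) with 1 <= beta <= 22.
u^15 = (-1)^alpha I and v^23 = (-1)^beta I must agree, so alpha and beta have equal parity.
Counting: 7 odd alphas x 11 odd betas + 7 even alphas x 11 even betas = 77 + 77 = 154.
Total: 154 irreducible-character components + 1 reducible (abelian) component = 155.

155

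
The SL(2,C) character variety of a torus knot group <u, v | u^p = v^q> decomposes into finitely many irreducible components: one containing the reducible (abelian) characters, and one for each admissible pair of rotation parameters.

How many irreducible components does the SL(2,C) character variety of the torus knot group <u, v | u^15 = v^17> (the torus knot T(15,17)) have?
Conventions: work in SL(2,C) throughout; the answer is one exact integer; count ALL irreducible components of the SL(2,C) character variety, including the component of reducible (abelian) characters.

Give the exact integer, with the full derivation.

113

Gamma = < u, v | u^15 = v^17 > (torus knot T(15,17)); the central element u^15 = v^17 acts as +I or -I in any irreducible SL(2,C) representation.
This locks tr(u) to 2*cos(pi*alpha/15), alpha in 1..14, and tr(v) to 2*cos(pi*beta/17), beta in 1..16, on each component of irreducible characters.
The two central values (-1)^alpha I and (-1)^beta I must be the same matrix, so alpha and beta share a parity.
count pairs: odd alpha (7 choices) x odd beta (8), plus even alpha (7) x even beta (8): 7*8 + 7*8 = 112.
That is 112 components of irreducible characters, and with the reducible (abelian) component the total is 113.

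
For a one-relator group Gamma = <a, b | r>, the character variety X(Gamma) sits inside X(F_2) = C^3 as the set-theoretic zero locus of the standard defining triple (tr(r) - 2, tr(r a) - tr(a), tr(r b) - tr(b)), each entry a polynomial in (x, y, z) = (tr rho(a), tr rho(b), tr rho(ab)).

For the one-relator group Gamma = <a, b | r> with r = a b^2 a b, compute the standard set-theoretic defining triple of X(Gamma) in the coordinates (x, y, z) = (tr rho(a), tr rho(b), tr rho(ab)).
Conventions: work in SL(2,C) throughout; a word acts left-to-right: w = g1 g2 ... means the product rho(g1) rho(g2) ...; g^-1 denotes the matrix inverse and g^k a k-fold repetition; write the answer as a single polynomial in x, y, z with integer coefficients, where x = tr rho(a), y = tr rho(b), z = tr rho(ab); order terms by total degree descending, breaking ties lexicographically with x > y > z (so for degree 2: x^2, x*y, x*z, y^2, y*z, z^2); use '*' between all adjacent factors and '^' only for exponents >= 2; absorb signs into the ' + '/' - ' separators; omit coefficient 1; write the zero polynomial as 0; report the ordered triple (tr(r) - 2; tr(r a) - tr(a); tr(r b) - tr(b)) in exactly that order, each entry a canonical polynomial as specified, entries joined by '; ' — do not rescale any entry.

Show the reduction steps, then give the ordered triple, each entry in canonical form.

y*z^2 - x*z - y - 2; x*y*z^2 - x^2*z - y^2*z - x + z; y^2*z^2 - 2*x*y*z + x^2 - y - 2

and tr(a b a b) = tr(a b)*tr(a b) - tr(1) = z^2 - 2
tr(a b a) = tr(a)*tr(b a) - tr(b) = x*z - y
tr(a b^2 a b) = tr(b)*tr(a b a b) - tr(a b a) = y*z^2 - x*z - y
next, tr(b a b) = tr(b)*tr(a b) - tr(a) = y*z - x
tr(b^2 a b) = tr(b)*tr(b a b) - tr(b a) = y^2*z - x*y - z
and tr(a b^2 a b a) = tr(a)*tr(b^2 a b a) - tr(b^2 a b) = x*y*z^2 - x^2*z - y^2*z + z
tr(b^2) = tr(b)*tr(b) - tr(1)   [square of b] = y^2 - 2
tr(a b^2 a) = tr(a)*tr(b^2 a) - tr(b^2)   [square of a] = x*y*z - x^2 - y^2 + 2
tr(a b^2 a b^2) = tr(b)*tr(a b^2 a b) - tr(a b^2 a)   [square of b] = y^2*z^2 - 2*x*y*z + x^2 - 2
assemble the triple (tr(r) - 2; tr(r a) - x; tr(r b) - y)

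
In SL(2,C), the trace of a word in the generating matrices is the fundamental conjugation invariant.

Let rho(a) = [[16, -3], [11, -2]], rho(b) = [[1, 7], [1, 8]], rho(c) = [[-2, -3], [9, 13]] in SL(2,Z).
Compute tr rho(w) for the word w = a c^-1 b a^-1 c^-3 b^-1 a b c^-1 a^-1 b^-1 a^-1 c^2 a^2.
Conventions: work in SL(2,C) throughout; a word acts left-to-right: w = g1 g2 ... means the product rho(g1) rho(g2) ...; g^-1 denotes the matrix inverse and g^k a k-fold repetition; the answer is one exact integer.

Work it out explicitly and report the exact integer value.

2947589154026616646

rho(a) = [[16, -3], [11, -2]]
... * rho(c^-1) = [[13, 3], [-9, -2]]  ->  [[235, 54], [161, 37]]
... * rho(b) = [[1, 7], [1, 8]]  ->  [[289, 2077], [198, 1423]]
... * rho(a^-1) = [[-2, 3], [-11, 16]]  ->  [[-23425, 34099], [-16049, 23362]]
... * rho(c^-1) = [[13, 3], [-9, -2]]  ->  [[-611416, -138473], [-418895, -94871]]
... * rho(c^-1) = [[13, 3], [-9, -2]]  ->  [[-6702151, -1557302], [-4591796, -1066943]]
... * rho(c^-1) = [[13, 3], [-9, -2]]  ->  [[-73112245, -16991849], [-50090861, -11641502]]
... * rho(b^-1) = [[8, -7], [-1, 1]]  ->  [[-567906111, 494793866], [-389085386, 338994525]]
... * rho(a) = [[16, -3], [11, -2]]  ->  [[-3643765250, 714130601], [-2496426401, 489267108]]
... * rho(b) = [[1, 7], [1, 8]]  ->  [[-2929634649, -19793311942], [-2007159293, -13560847943]]
... * rho(c^-1) = [[13, 3], [-9, -2]]  ->  [[140054557041, 30797719937], [95954560678, 21100218007]]
... * rho(a^-1) = [[-2, 3], [-11, 16]]  ->  [[-618884033389, 912927190115], [-424011519433, 625467170146]]
... * rho(b^-1) = [[8, -7], [-1, 1]]  ->  [[-5863999457227, 5245115423838], [-4017559325610, 3593547806177]]
... * rho(a^-1) = [[-2, 3], [-11, 16]]  ->  [[-45968270747764, 66329848409727], [-31493907216727, 45444086922002]]
... * rho(c) = [[-2, -3], [9, 13]]  ->  [[688905177183071, 1000192841569743], [471984596731472, 685254851636207]]
... * rho(c) = [[-2, -3], [9, 13]]  ->  [[7623925219761545, 10935791408857446], [5223324471262919, 7492359281076275]]
... * rho(a) = [[16, -3], [11, -2]]  ->  [[242276509013616626, -44743358476999527], [165989143632045729, -30654691975941307]]
... * rho(a) = [[16, -3], [11, -2]]  ->  [[3384247200970871219, -637342810086850824], [2318624686377377287, -436658046944254573]]
tr = 3384247200970871219 + -436658046944254573 = 2947589154026616646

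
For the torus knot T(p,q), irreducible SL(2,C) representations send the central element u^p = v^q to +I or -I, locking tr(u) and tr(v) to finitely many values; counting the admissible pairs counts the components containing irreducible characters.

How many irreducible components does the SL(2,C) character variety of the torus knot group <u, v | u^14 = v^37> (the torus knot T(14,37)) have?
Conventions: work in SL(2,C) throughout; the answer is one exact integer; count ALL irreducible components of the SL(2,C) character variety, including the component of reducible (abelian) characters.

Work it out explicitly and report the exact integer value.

235

In the torus knot group T(14,37), u^14 = v^37 is central, so an irreducible representation sends it to +I or -I (Schur).
So on each irreducible component the traces are pinned: tr(u) = 2*cos(pi*alpha/14) with 1 <= alpha <= 13, tr(v) = 2*cos(pi*beta/37) with 1 <= beta <= 36.
The two central values (-1)^alpha I and (-1)^beta I must be the same matrix, so alpha and beta share a parity.
count pairs: odd alpha (7 choices) x odd beta (18), plus even alpha (6) x even beta (18): 7*18 + 6*18 = 234.
components with irreducible characters: 234; plus the single component of reducible (abelian) characters: total 235.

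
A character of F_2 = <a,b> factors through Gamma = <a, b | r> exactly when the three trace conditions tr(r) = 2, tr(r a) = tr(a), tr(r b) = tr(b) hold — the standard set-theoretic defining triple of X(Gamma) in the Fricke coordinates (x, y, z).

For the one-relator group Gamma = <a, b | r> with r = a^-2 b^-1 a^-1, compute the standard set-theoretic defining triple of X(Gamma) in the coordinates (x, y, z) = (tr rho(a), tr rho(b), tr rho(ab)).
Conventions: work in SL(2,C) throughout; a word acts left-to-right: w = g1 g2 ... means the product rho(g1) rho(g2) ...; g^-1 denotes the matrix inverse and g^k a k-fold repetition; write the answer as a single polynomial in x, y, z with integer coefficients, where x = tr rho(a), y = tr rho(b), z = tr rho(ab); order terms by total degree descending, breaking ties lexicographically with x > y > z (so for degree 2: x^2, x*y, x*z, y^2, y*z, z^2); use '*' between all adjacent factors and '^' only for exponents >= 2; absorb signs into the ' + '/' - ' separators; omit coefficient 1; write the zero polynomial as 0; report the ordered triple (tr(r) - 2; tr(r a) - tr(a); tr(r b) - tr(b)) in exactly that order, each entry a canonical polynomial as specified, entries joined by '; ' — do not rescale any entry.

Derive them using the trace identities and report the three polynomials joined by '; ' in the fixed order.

x^2*z - x*y - z - 2; x*z - x - y; x^2*y*z - x*y^2 - x*z^2 + x - y

tr(a^-1) = tr(a) = x
tr(a^-2) = tr(a^-1)*tr(a) - tr(1)   [inverse elimination on a] = x^2 - 2
use: tr(a^-3) = tr(a^-2)*tr(a) - tr(a^-1)   [inverse elimination on a] = x^3 - 3*x
tr(a^-1 b) = tr(b)*tr(a) - tr(b a)   [inverse elimination on a] = x*y - z
apply: tr(a^-2 b) = tr(a^-1 b)*tr(a) - tr(a^-1 b a)   [inverse elimination on a] = x^2*y - x*z - y
use: tr(a^-3 b) = tr(a^-2 b)*tr(a) - tr(a^-2 b a)   [inverse elimination on a] = x^3*y - x^2*z - 2*x*y + z
tr(a^-2 b^-1 a^-1) = tr(a^-3)*tr(b) - tr(a^-3 b)   [inverse elimination on b] = x^2*z - x*y - z
tr(a^-2 b^-1) = tr(a^-2)*tr(b) - tr(a^-2 b) = x*z - y
tr(b a b) = tr(b)*tr(a b) - tr(a) = y*z - x
apply: tr(b a b a) = tr(b a)*tr(b a) - tr(1) = z^2 - 2
apply: tr(a^-1 b a b) = tr(b a b)*tr(a) - tr(b a b a) = x*y*z - x^2 - z^2 + 2
tr(b^-1 a^-1 b a) = tr(a^-1 b a)*tr(b) - tr(a^-1 b a b) = -x*y*z + x^2 + y^2 + z^2 - 2
use: tr(b^-1 a^-1 b a^-1) = tr(b^-1 a^-1 b)*tr(a) - tr(b^-1 a^-1 b a) = x*y*z - y^2 - z^2 + 2
tr(a^-2 b^-1 a^-1 b) = tr(b^-1 a^-1 b a^-1)*tr(a) - tr(b^-1 a^-1 b) = x^2*y*z - x*y^2 - x*z^2 + x
assemble the triple (tr(r) - 2; tr(r a) - x; tr(r b) - y)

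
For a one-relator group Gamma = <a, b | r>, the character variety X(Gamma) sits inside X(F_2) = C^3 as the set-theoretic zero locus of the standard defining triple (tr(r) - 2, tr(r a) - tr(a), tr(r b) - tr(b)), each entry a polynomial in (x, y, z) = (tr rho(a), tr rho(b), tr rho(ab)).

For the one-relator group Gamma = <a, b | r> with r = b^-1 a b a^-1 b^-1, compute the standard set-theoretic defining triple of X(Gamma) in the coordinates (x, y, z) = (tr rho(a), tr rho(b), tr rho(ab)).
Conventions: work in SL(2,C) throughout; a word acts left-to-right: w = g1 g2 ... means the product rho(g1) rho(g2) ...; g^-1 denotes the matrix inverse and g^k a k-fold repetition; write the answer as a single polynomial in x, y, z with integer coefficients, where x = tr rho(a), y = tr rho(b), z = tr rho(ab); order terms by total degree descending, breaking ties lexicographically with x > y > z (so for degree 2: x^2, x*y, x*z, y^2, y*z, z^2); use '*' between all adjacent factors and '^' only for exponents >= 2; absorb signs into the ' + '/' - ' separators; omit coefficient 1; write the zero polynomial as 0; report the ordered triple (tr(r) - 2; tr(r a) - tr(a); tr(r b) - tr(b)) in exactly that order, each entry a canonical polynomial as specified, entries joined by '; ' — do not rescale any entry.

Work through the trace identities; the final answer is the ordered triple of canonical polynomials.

-x*y^2*z + x^2*y + y^3 + y*z^2 - 3*y - 2; -x^2*y^2*z + x^3*y + x*y^3 + 2*x*y*z^2 - x^2*z - y^2*z - z^3 - 3*x*y - x + 3*z; -x*y*z + x^2 + y^2 + z^2 - y - 2

and trace(b a b) = trace(b) trace(a b) - trace(a)  (reduce the b square) = y*z - x
next, trace(b a b a) = trace(b a) trace(b a) - trace(1)  (split on b) = z^2 - 2
and trace(a b a^-1 b) = trace(b a b) trace(a) - trace(b a b a)  (eliminate a^-1) = x*y*z - x^2 - z^2 + 2
next, trace(a b a^-1 b^-1) = trace(a b a^-1) trace(b) - trace(a b a^-1 b)  (eliminate b^-1) = -x*y*z + x^2 + y^2 + z^2 - 2
trace(b^-1 a b a^-1 b^-1) = trace(a b a^-1 b^-1) trace(b) - trace(a b a^-1)  (eliminate b^-1) = -x*y^2*z + x^2*y + y^3 + y*z^2 - 3*y
next, trace(a^2) = trace(a) trace(a) - trace(1)  (reduce the a square) = x^2 - 2
trace(a b a) = trace(a) trace(b a) - trace(b)  (reduce the a square) = x*z - y
next, trace(a^2 b a) = trace(a) trace(a b a) - trace(a b)  (reduce the a square) = x^2*z - x*y - z
next, trace(a^2 b a b) = trace(a) trace(b a b a) - trace(b a b)  (reduce the a square) = x*z^2 - y*z - x
next, trace(b^-1 a^2 b a) = trace(a^2 b a) trace(b) - trace(a^2 b a b)  (eliminate b^-1) = x^2*y*z - x*y^2 - x*z^2 + x
and trace(a b a^-1 b^-1 a) = trace(b^-1 a^2 b) trace(a) - trace(b^-1 a^2 b a)  (eliminate a^-1) = -x^2*y*z + x^3 + x*y^2 + x*z^2 - 3*x
trace(b a b a b) = trace(b) trace(a b a b) - trace(a b a)  (reduce the b square) = y*z^2 - x*z - y
trace(b a b a b a) = trace(b a) trace(b a b a) - trace(b^-1 a^-1)  (split on b) = z^3 - 3*z
trace(a b a b a^-1 b) = trace(b a b a b) trace(a) - trace(b a b a b a)  (eliminate a^-1) = x*y*z^2 - x^2*z - z^3 - x*y + 3*z
and trace(a b a^-1 b^-1 a b) = trace(a b a b a^-1) trace(b) - trace(a b a b a^-1 b)  (eliminate b^-1) = -x*y*z^2 + x^2*z + y^2*z + z^3 - 3*z
and trace(b^-1 a b a^-1 b^-1 a) = trace(a b a^-1 b^-1 a) trace(b) - trace(a b a^-1 b^-1 a b)  (eliminate b^-1) = -x^2*y^2*z + x^3*y + x*y^3 + 2*x*y*z^2 - x^2*z - y^2*z - z^3 - 3*x*y + 3*z
assemble the triple (trace(r) - 2; trace(r a) - x; trace(r b) - y)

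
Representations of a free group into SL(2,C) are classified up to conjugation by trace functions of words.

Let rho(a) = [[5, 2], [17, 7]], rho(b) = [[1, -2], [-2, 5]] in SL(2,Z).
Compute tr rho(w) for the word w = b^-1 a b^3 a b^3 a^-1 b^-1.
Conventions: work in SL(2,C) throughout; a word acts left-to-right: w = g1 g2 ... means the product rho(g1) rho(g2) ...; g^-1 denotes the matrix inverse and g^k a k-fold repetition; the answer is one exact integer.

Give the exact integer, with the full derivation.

-15132

rho(b^-1) = [[5, 2], [2, 1]]
... * rho(a) = [[5, 2], [17, 7]]  ->  [[59, 24], [27, 11]]
... * rho(b) = [[1, -2], [-2, 5]]  ->  [[11, 2], [5, 1]]
... * rho(b) = [[1, -2], [-2, 5]]  ->  [[7, -12], [3, -5]]
... * rho(b) = [[1, -2], [-2, 5]]  ->  [[31, -74], [13, -31]]
... * rho(a) = [[5, 2], [17, 7]]  ->  [[-1103, -456], [-462, -191]]
... * rho(b) = [[1, -2], [-2, 5]]  ->  [[-191, -74], [-80, -31]]
... * rho(b) = [[1, -2], [-2, 5]]  ->  [[-43, 12], [-18, 5]]
... * rho(b) = [[1, -2], [-2, 5]]  ->  [[-67, 146], [-28, 61]]
... * rho(a^-1) = [[7, -2], [-17, 5]]  ->  [[-2951, 864], [-1233, 361]]
... * rho(b^-1) = [[5, 2], [2, 1]]  ->  [[-13027, -5038], [-5443, -2105]]
tr = -13027 + -2105 = -15132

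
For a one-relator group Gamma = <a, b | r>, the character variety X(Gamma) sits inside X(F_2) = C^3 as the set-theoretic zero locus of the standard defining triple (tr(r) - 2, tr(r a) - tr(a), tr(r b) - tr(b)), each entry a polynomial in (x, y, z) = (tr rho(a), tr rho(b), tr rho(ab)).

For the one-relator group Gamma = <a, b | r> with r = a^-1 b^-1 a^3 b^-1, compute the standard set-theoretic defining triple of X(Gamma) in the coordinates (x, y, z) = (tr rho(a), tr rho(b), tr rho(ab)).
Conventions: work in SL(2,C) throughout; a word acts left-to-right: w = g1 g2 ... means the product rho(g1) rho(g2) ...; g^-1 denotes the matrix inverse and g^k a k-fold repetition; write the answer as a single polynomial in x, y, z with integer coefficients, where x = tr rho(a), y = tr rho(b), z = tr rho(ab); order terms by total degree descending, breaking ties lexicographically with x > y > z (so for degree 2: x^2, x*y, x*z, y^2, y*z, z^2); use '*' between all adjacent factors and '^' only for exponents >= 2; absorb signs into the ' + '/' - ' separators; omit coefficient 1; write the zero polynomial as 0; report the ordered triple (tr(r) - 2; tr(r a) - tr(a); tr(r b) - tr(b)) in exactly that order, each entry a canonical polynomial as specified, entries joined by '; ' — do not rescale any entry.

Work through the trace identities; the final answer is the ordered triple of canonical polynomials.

x^3*y*z - x^4 - x^2*z^2 - 2*x*y*z + 4*x^2 + z^2 - 4; x^3*y^2 - x^2*y*z - x^3 - 2*x*y^2 + y*z + 2*x; x^2*y - x*z - 2*y

apply: tr(a^2) = tr(a) * tr(a) - tr(1)   [square of a] = x^2 - 2
tr(a^3) = tr(a) * tr(a^2) - tr(a)   [square of a] = x^3 - 3*x
apply: tr(a b a) = tr(a) * tr(b a) - tr(b)   [square of a] = x*z - y
tr(a^3 b) = tr(a) * tr(a b a) - tr(a b)   [square of a] = x^2*z - x*y - z
apply: tr(a^3 b^-1) = tr(a^3) * tr(b) - tr(a^3 b)   [inverse elimination on b] = x^3*y - x^2*z - 2*x*y + z
tr(b^-1 a^3 b^-1) = tr(a^3 b^-1) * tr(b) - tr(a^3)   [inverse elimination on b] = x^3*y^2 - x^2*y*z - x^3 - 2*x*y^2 + y*z + 3*x
tr(a^4) = tr(a) * tr(a^3) - tr(a^2)   [square of a] = x^4 - 4*x^2 + 2
apply: tr(a^4 b) = tr(a) * tr(a^2 b a) - tr(a^2 b)   [square of a] = x^3*z - x^2*y - 2*x*z + y
tr(a^3 b^-1 a) = tr(a^4) * tr(b) - tr(a^4 b)   [inverse elimination on b] = x^4*y - x^3*z - 3*x^2*y + 2*x*z + y
tr(b a b a) = tr(a b) * tr(a b) - tr(1)   [split at a repeated a] = z^2 - 2
apply: tr(b a b) = tr(b) * tr(a b) - tr(a)   [square of b] = y*z - x
tr(a b a b a) = tr(a) * tr(b a b a) - tr(b a b)   [square of a] = x*z^2 - y*z - x
apply: tr(a b a^3 b) = tr(a) * tr(a b a b a) - tr(a b a b)   [square of a] = x^2*z^2 - x*y*z - x^2 - z^2 + 2
use: tr(a^3 b^-1 a b) = tr(a b a^3) * tr(b) - tr(a b a^3 b)   [inverse elimination on b] = x^3*y*z - x^2*y^2 - x^2*z^2 - x*y*z + x^2 + y^2 + z^2 - 2
tr(b^-1 a^3 b^-1 a) = tr(a^3 b^-1 a) * tr(b) - tr(a^3 b^-1 a b)   [inverse elimination on b] = x^4*y^2 - 2*x^3*y*z - 2*x^2*y^2 + x^2*z^2 + 3*x*y*z - x^2 - z^2 + 2
tr(a^-1 b^-1 a^3 b^-1) = tr(b^-1 a^3 b^-1) * tr(a) - tr(b^-1 a^3 b^-1 a)   [inverse elimination on a] = x^3*y*z - x^4 - x^2*z^2 - 2*x*y*z + 4*x^2 + z^2 - 2
tr(b^-1 a^2) = tr(a^2) * tr(b) - tr(a^2 b)  (eliminate b^-1) = x^2*y - x*z - y
assemble the triple (tr(r) - 2; tr(r a) - x; tr(r b) - y)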